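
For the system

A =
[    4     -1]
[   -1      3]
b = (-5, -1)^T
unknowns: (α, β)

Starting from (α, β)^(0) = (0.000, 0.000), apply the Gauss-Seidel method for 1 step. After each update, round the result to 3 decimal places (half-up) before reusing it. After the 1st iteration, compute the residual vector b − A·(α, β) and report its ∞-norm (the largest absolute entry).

Iteration 1:
  α = (-5 - (-1)·0.000) / (4) = -1.250
  β = (-1 - (-1)·-1.250) / (3) = -0.750
Residual b − A·x = (-0.750, 0.000); ∞-norm = 0.750

0.750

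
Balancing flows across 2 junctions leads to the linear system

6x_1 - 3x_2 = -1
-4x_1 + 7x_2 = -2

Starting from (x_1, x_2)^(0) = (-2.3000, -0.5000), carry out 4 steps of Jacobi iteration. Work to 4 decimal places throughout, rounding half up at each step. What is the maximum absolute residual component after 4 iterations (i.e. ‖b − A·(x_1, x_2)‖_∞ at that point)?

0.9224

Iteration 1:
  x_1 = (-1 - (-3)·-0.5000) / (6) = -0.4167
  x_2 = (-2 - (-4)·-2.3000) / (7) = -1.6000
Iteration 2:
  x_1 = (-1 - (-3)·-1.6000) / (6) = -0.9667
  x_2 = (-2 - (-4)·-0.4167) / (7) = -0.5238
Iteration 3:
  x_1 = (-1 - (-3)·-0.5238) / (6) = -0.4286
  x_2 = (-2 - (-4)·-0.9667) / (7) = -0.8381
Iteration 4:
  x_1 = (-1 - (-3)·-0.8381) / (6) = -0.5857
  x_2 = (-2 - (-4)·-0.4286) / (7) = -0.5306
Residual b − A·x = (0.9224, -0.6286); ∞-norm = 0.9224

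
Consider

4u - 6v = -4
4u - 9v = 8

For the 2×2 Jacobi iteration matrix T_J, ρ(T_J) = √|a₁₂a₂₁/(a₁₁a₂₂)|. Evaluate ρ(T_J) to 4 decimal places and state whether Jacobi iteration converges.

0.8165

a₁₂a₂₁/(a₁₁a₂₂) = (-6)·(4) / ((4)·(-9)) = 0.666667
ρ = √|0.666667| = √0.666667 = 0.8165
ρ < 1, so Jacobi converges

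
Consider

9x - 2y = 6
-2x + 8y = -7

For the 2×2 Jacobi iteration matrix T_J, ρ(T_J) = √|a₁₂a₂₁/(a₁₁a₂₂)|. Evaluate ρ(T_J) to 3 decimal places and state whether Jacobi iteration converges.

0.236

a₁₂a₂₁/(a₁₁a₂₂) = (-2)·(-2) / ((9)·(8)) = 0.055556
ρ = √|0.055556| = √0.055556 = 0.236
ρ < 1, so Jacobi converges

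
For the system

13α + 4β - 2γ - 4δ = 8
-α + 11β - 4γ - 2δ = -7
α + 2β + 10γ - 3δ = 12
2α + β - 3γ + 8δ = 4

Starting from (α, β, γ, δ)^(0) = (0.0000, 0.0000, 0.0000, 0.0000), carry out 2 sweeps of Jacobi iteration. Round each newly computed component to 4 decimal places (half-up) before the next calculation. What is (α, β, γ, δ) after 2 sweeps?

(1.1497, -0.0531, 1.4157, 0.8757)

Iteration 1:
  α = (8 - (4)·0.0000 - (-2)·0.0000 - (-4)·0.0000) / (13) = 0.6154
  β = (-7 - (-1)·0.0000 - (-4)·0.0000 - (-2)·0.0000) / (11) = -0.6364
  γ = (12 - (1)·0.0000 - (2)·0.0000 - (-3)·0.0000) / (10) = 1.2000
  δ = (4 - (2)·0.0000 - (1)·0.0000 - (-3)·0.0000) / (8) = 0.5000
Iteration 2:
  α = (8 - (4)·-0.6364 - (-2)·1.2000 - (-4)·0.5000) / (13) = 1.1497
  β = (-7 - (-1)·0.6154 - (-4)·1.2000 - (-2)·0.5000) / (11) = -0.0531
  γ = (12 - (1)·0.6154 - (2)·-0.6364 - (-3)·0.5000) / (10) = 1.4157
  δ = (4 - (2)·0.6154 - (1)·-0.6364 - (-3)·1.2000) / (8) = 0.8757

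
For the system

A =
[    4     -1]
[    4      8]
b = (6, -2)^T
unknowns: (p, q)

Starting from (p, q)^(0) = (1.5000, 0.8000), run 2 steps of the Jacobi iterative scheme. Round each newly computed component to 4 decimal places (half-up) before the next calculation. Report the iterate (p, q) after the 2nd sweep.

Iteration 1:
  p = (6 - (-1)·0.8000) / (4) = 1.7000
  q = (-2 - (4)·1.5000) / (8) = -1.0000
Iteration 2:
  p = (6 - (-1)·-1.0000) / (4) = 1.2500
  q = (-2 - (4)·1.7000) / (8) = -1.1000

(1.2500, -1.1000)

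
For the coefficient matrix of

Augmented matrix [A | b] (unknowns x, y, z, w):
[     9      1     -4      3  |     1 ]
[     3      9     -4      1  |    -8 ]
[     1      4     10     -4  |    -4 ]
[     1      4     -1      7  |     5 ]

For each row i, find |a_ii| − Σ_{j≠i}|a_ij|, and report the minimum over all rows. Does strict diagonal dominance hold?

row 1: |9| − (1+4+3) = 1
row 2: |9| − (3+4+1) = 1
row 3: |10| − (1+4+4) = 1
row 4: |7| − (1+4+1) = 1
minimum over rows = 1 → strictly diagonally dominant (convergence guaranteed)

1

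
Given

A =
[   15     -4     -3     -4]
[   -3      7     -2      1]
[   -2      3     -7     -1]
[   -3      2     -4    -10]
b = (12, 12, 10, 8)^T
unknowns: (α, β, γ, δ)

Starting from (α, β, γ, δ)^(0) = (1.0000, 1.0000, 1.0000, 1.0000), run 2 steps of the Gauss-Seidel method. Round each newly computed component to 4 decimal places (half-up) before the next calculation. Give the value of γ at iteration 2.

Iteration 1:
  α = (12 - (-4)·1.0000 - (-3)·1.0000 - (-4)·1.0000) / (15) = 1.5333
  β = (12 - (-3)·1.5333 - (-2)·1.0000 - (1)·1.0000) / (7) = 2.5143
  γ = (10 - (-2)·1.5333 - (3)·2.5143 - (-1)·1.0000) / (-7) = -0.9320
  δ = (8 - (-3)·1.5333 - (2)·2.5143 - (-4)·-0.9320) / (-10) = -0.3843
Iteration 2:
  α = (12 - (-4)·2.5143 - (-3)·-0.9320 - (-4)·-0.3843) / (15) = 1.1816
  β = (12 - (-3)·1.1816 - (-2)·-0.9320 - (1)·-0.3843) / (7) = 2.0093
  γ = (10 - (-2)·1.1816 - (3)·2.0093 - (-1)·-0.3843) / (-7) = -0.8501
  δ = (8 - (-3)·1.1816 - (2)·2.0093 - (-4)·-0.8501) / (-10) = -0.4126

-0.8501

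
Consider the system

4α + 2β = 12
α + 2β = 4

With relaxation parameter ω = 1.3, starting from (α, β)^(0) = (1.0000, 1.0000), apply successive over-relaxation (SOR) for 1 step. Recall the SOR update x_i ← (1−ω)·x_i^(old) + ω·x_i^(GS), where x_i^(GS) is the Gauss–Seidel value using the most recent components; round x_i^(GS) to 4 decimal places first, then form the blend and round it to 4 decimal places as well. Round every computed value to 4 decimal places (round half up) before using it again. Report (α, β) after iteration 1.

Iteration 1:
  α: GS value = (12 - (2)·1.0000) / (4) = 2.5000;  α ← (1−ω)·1.0000 + ω·2.5000 = 2.9500
  β: GS value = (4 - (1)·2.9500) / (2) = 0.5250;  β ← (1−ω)·1.0000 + ω·0.5250 = 0.3825

(2.9500, 0.3825)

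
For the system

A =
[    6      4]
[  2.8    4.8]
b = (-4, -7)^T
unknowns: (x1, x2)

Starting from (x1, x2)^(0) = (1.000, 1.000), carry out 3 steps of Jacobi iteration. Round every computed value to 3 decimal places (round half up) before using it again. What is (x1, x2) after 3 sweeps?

Iteration 1:
  x1 = (-4 - (4)·1.000) / (6) = -1.333
  x2 = (-7 - (2.8)·1.000) / (4.8) = -2.042
Iteration 2:
  x1 = (-4 - (4)·-2.042) / (6) = 0.695
  x2 = (-7 - (2.8)·-1.333) / (4.8) = -0.681
Iteration 3:
  x1 = (-4 - (4)·-0.681) / (6) = -0.213
  x2 = (-7 - (2.8)·0.695) / (4.8) = -1.864

(-0.213, -1.864)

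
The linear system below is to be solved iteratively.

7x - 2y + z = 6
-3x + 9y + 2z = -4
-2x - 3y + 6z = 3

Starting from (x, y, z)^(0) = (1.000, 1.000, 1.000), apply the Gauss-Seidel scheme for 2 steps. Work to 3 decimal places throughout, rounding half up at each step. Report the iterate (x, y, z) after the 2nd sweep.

Iteration 1:
  x = (6 - (-2)·1.000 - (1)·1.000) / (7) = 1.000
  y = (-4 - (-3)·1.000 - (2)·1.000) / (9) = -0.333
  z = (3 - (-2)·1.000 - (-3)·-0.333) / (6) = 0.667
Iteration 2:
  x = (6 - (-2)·-0.333 - (1)·0.667) / (7) = 0.667
  y = (-4 - (-3)·0.667 - (2)·0.667) / (9) = -0.370
  z = (3 - (-2)·0.667 - (-3)·-0.370) / (6) = 0.537

(0.667, -0.370, 0.537)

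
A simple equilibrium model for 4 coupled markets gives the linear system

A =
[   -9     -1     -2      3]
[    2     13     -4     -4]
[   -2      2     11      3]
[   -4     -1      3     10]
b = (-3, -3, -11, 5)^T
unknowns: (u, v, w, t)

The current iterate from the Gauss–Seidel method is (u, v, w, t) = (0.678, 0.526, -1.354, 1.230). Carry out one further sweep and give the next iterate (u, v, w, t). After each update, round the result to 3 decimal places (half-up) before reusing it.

(0.986, -0.421, -1.080, 1.176)

One sweep:
  u = (-3 - (-1)·0.526 - (-2)·-1.354 - (3)·1.230) / (-9) = 0.986
  v = (-3 - (2)·0.986 - (-4)·-1.354 - (-4)·1.230) / (13) = -0.421
  w = (-11 - (-2)·0.986 - (2)·-0.421 - (3)·1.230) / (11) = -1.080
  t = (5 - (-4)·0.986 - (-1)·-0.421 - (3)·-1.080) / (10) = 1.176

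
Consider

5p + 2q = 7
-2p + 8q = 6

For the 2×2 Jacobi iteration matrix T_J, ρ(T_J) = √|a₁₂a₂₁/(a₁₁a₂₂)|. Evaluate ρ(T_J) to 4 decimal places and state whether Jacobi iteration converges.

0.3162

a₁₂a₂₁/(a₁₁a₂₂) = (2)·(-2) / ((5)·(8)) = -0.100000
ρ = √|-0.100000| = √0.100000 = 0.3162
ρ < 1, so Jacobi converges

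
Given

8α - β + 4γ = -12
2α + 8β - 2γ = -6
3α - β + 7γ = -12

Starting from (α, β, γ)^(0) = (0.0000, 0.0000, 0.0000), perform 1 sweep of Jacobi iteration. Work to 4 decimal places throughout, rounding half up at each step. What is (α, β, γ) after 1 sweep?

(-1.5000, -0.7500, -1.7143)

Iteration 1:
  α = (-12 - (-1)·0.0000 - (4)·0.0000) / (8) = -1.5000
  β = (-6 - (2)·0.0000 - (-2)·0.0000) / (8) = -0.7500
  γ = (-12 - (3)·0.0000 - (-1)·0.0000) / (7) = -1.7143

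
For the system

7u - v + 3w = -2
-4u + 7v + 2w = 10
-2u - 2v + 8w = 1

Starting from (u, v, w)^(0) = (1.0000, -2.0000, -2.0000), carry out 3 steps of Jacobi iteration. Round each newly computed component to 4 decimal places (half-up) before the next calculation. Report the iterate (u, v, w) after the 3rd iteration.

(-0.4129, 1.2660, 0.5657)

Iteration 1:
  u = (-2 - (-1)·-2.0000 - (3)·-2.0000) / (7) = 0.2857
  v = (10 - (-4)·1.0000 - (2)·-2.0000) / (7) = 2.5714
  w = (1 - (-2)·1.0000 - (-2)·-2.0000) / (8) = -0.1250
Iteration 2:
  u = (-2 - (-1)·2.5714 - (3)·-0.1250) / (7) = 0.1352
  v = (10 - (-4)·0.2857 - (2)·-0.1250) / (7) = 1.6275
  w = (1 - (-2)·0.2857 - (-2)·2.5714) / (8) = 0.8393
Iteration 3:
  u = (-2 - (-1)·1.6275 - (3)·0.8393) / (7) = -0.4129
  v = (10 - (-4)·0.1352 - (2)·0.8393) / (7) = 1.2660
  w = (1 - (-2)·0.1352 - (-2)·1.6275) / (8) = 0.5657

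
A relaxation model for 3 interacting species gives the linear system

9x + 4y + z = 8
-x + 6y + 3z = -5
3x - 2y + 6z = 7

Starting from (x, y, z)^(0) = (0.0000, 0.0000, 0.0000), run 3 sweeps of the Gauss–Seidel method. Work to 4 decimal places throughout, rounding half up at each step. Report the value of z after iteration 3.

Iteration 1:
  x = (8 - (4)·0.0000 - (1)·0.0000) / (9) = 0.8889
  y = (-5 - (-1)·0.8889 - (3)·0.0000) / (6) = -0.6852
  z = (7 - (3)·0.8889 - (-2)·-0.6852) / (6) = 0.4938
Iteration 2:
  x = (8 - (4)·-0.6852 - (1)·0.4938) / (9) = 1.1386
  y = (-5 - (-1)·1.1386 - (3)·0.4938) / (6) = -0.8905
  z = (7 - (3)·1.1386 - (-2)·-0.8905) / (6) = 0.3005
Iteration 3:
  x = (8 - (4)·-0.8905 - (1)·0.3005) / (9) = 1.2513
  y = (-5 - (-1)·1.2513 - (3)·0.3005) / (6) = -0.7750
  z = (7 - (3)·1.2513 - (-2)·-0.7750) / (6) = 0.2827

0.2827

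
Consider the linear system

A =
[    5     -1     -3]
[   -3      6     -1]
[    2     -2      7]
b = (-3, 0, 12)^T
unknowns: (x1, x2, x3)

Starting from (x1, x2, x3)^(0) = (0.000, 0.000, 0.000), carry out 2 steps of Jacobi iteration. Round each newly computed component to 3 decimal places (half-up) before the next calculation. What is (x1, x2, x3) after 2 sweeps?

(0.428, -0.014, 1.886)

Iteration 1:
  x1 = (-3 - (-1)·0.000 - (-3)·0.000) / (5) = -0.600
  x2 = (0 - (-3)·0.000 - (-1)·0.000) / (6) = 0.000
  x3 = (12 - (2)·0.000 - (-2)·0.000) / (7) = 1.714
Iteration 2:
  x1 = (-3 - (-1)·0.000 - (-3)·1.714) / (5) = 0.428
  x2 = (0 - (-3)·-0.600 - (-1)·1.714) / (6) = -0.014
  x3 = (12 - (2)·-0.600 - (-2)·0.000) / (7) = 1.886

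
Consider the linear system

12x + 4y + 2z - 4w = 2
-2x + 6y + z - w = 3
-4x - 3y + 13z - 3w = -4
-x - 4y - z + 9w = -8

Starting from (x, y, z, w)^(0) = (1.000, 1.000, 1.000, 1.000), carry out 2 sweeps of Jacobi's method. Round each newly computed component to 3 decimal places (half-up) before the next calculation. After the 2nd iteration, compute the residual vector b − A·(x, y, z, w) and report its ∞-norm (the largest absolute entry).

Iteration 1:
  x = (2 - (4)·1.000 - (2)·1.000 - (-4)·1.000) / (12) = 0.000
  y = (3 - (-2)·1.000 - (1)·1.000 - (-1)·1.000) / (6) = 0.833
  z = (-4 - (-4)·1.000 - (-3)·1.000 - (-3)·1.000) / (13) = 0.462
  w = (-8 - (-1)·1.000 - (-4)·1.000 - (-1)·1.000) / (9) = -0.222
Iteration 2:
  x = (2 - (4)·0.833 - (2)·0.462 - (-4)·-0.222) / (12) = -0.262
  y = (3 - (-2)·0.000 - (1)·0.462 - (-1)·-0.222) / (6) = 0.386
  z = (-4 - (-4)·0.000 - (-3)·0.833 - (-3)·-0.222) / (13) = -0.167
  w = (-8 - (-1)·0.000 - (-4)·0.833 - (-1)·0.462) / (9) = -0.467
Residual b − A·x = (2.066, -0.140, -3.120, -2.682); ∞-norm = 3.120

3.120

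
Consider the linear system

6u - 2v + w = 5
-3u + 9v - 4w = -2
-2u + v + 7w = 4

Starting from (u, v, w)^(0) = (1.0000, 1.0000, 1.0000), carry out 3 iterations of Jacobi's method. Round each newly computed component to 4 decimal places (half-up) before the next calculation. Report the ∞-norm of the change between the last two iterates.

0.0529

Iteration 1:
  u = (5 - (-2)·1.0000 - (1)·1.0000) / (6) = 1.0000
  v = (-2 - (-3)·1.0000 - (-4)·1.0000) / (9) = 0.5556
  w = (4 - (-2)·1.0000 - (1)·1.0000) / (7) = 0.7143
Iteration 2:
  u = (5 - (-2)·0.5556 - (1)·0.7143) / (6) = 0.8995
  v = (-2 - (-3)·1.0000 - (-4)·0.7143) / (9) = 0.4286
  w = (4 - (-2)·1.0000 - (1)·0.5556) / (7) = 0.7778
Iteration 3:
  u = (5 - (-2)·0.4286 - (1)·0.7778) / (6) = 0.8466
  v = (-2 - (-3)·0.8995 - (-4)·0.7778) / (9) = 0.4233
  w = (4 - (-2)·0.8995 - (1)·0.4286) / (7) = 0.7672
Change: (-0.0529, -0.0053, -0.0106) → max |·| = 0.0529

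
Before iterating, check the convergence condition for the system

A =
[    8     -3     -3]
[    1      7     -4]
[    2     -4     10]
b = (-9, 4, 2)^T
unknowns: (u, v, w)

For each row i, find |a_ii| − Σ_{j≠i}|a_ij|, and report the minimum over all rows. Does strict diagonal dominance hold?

2

row 1: |8| − (3+3) = 2
row 2: |7| − (1+4) = 2
row 3: |10| − (2+4) = 4
minimum over rows = 2 → strictly diagonally dominant (convergence guaranteed)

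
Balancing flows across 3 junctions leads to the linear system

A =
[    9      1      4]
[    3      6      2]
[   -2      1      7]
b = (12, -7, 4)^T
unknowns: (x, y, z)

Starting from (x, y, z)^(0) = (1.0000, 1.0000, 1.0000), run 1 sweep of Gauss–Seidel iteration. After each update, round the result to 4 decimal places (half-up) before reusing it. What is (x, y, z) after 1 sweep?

(0.7778, -1.8889, 1.0635)

Iteration 1:
  x = (12 - (1)·1.0000 - (4)·1.0000) / (9) = 0.7778
  y = (-7 - (3)·0.7778 - (2)·1.0000) / (6) = -1.8889
  z = (4 - (-2)·0.7778 - (1)·-1.8889) / (7) = 1.0635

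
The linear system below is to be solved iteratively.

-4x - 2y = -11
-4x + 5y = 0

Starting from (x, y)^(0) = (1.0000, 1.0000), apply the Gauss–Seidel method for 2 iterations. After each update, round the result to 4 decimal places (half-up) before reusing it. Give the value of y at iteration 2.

Iteration 1:
  x = (-11 - (-2)·1.0000) / (-4) = 2.2500
  y = (0 - (-4)·2.2500) / (5) = 1.8000
Iteration 2:
  x = (-11 - (-2)·1.8000) / (-4) = 1.8500
  y = (0 - (-4)·1.8500) / (5) = 1.4800

1.4800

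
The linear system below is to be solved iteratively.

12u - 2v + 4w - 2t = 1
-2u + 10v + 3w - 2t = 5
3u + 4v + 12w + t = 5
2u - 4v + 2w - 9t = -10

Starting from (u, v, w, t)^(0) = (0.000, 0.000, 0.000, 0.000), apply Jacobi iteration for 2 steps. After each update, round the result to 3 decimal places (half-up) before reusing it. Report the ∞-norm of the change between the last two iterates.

0.280

Iteration 1:
  u = (1 - (-2)·0.000 - (4)·0.000 - (-2)·0.000) / (12) = 0.083
  v = (5 - (-2)·0.000 - (3)·0.000 - (-2)·0.000) / (10) = 0.500
  w = (5 - (3)·0.000 - (4)·0.000 - (1)·0.000) / (12) = 0.417
  t = (-10 - (2)·0.000 - (-4)·0.000 - (2)·0.000) / (-9) = 1.111
Iteration 2:
  u = (1 - (-2)·0.500 - (4)·0.417 - (-2)·1.111) / (12) = 0.213
  v = (5 - (-2)·0.083 - (3)·0.417 - (-2)·1.111) / (10) = 0.614
  w = (5 - (3)·0.083 - (4)·0.500 - (1)·1.111) / (12) = 0.137
  t = (-10 - (2)·0.083 - (-4)·0.500 - (2)·0.417) / (-9) = 1.000
Change: (0.130, 0.114, -0.280, -0.111) → max |·| = 0.280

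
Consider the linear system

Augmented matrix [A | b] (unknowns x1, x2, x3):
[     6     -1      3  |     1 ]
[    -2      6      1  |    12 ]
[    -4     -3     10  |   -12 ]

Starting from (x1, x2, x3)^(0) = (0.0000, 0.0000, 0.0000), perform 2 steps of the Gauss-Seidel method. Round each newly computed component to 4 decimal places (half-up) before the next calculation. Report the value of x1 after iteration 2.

0.7676

Iteration 1:
  x1 = (1 - (-1)·0.0000 - (3)·0.0000) / (6) = 0.1667
  x2 = (12 - (-2)·0.1667 - (1)·0.0000) / (6) = 2.0556
  x3 = (-12 - (-4)·0.1667 - (-3)·2.0556) / (10) = -0.5166
Iteration 2:
  x1 = (1 - (-1)·2.0556 - (3)·-0.5166) / (6) = 0.7676
  x2 = (12 - (-2)·0.7676 - (1)·-0.5166) / (6) = 2.3420
  x3 = (-12 - (-4)·0.7676 - (-3)·2.3420) / (10) = -0.1904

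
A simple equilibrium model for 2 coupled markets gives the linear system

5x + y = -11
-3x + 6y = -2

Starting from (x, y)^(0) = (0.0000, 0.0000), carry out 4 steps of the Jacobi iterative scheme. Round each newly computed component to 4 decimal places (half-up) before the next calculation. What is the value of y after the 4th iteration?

Iteration 1:
  x = (-11 - (1)·0.0000) / (5) = -2.2000
  y = (-2 - (-3)·0.0000) / (6) = -0.3333
Iteration 2:
  x = (-11 - (1)·-0.3333) / (5) = -2.1333
  y = (-2 - (-3)·-2.2000) / (6) = -1.4333
Iteration 3:
  x = (-11 - (1)·-1.4333) / (5) = -1.9133
  y = (-2 - (-3)·-2.1333) / (6) = -1.4000
Iteration 4:
  x = (-11 - (1)·-1.4000) / (5) = -1.9200
  y = (-2 - (-3)·-1.9133) / (6) = -1.2900

-1.2900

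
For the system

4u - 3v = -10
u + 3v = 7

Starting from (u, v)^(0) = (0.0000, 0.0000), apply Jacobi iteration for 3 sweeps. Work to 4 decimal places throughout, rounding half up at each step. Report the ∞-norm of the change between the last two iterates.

0.6250

Iteration 1:
  u = (-10 - (-3)·0.0000) / (4) = -2.5000
  v = (7 - (1)·0.0000) / (3) = 2.3333
Iteration 2:
  u = (-10 - (-3)·2.3333) / (4) = -0.7500
  v = (7 - (1)·-2.5000) / (3) = 3.1667
Iteration 3:
  u = (-10 - (-3)·3.1667) / (4) = -0.1250
  v = (7 - (1)·-0.7500) / (3) = 2.5833
Change: (0.6250, -0.5834) → max |·| = 0.6250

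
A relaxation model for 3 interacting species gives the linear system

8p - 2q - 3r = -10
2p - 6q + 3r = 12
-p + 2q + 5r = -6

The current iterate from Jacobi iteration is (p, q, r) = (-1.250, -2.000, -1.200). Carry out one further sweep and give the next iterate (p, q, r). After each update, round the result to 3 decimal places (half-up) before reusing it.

(-2.200, -3.017, -0.650)

One sweep:
  p = (-10 - (-2)·-2.000 - (-3)·-1.200) / (8) = -2.200
  q = (12 - (2)·-1.250 - (3)·-1.200) / (-6) = -3.017
  r = (-6 - (-1)·-1.250 - (2)·-2.000) / (5) = -0.650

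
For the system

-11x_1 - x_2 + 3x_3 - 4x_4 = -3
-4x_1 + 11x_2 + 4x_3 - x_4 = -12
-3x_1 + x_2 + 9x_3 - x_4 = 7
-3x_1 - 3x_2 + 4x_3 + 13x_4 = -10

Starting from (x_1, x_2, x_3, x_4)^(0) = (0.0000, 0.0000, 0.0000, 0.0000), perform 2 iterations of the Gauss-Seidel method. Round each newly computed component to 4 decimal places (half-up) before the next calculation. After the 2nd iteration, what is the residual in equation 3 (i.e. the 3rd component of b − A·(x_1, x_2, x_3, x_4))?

0.0991

Iteration 1:
  x_1 = (-3 - (-1)·0.0000 - (3)·0.0000 - (-4)·0.0000) / (-11) = 0.2727
  x_2 = (-12 - (-4)·0.2727 - (4)·0.0000 - (-1)·0.0000) / (11) = -0.9917
  x_3 = (7 - (-3)·0.2727 - (1)·-0.9917 - (-1)·0.0000) / (9) = 0.9789
  x_4 = (-10 - (-3)·0.2727 - (-3)·-0.9917 - (4)·0.9789) / (13) = -1.2364
Iteration 2:
  x_1 = (-3 - (-1)·-0.9917 - (3)·0.9789 - (-4)·-1.2364) / (-11) = 1.0795
  x_2 = (-12 - (-4)·1.0795 - (4)·0.9789 - (-1)·-1.2364) / (11) = -1.1667
  x_3 = (7 - (-3)·1.0795 - (1)·-1.1667 - (-1)·-1.2364) / (9) = 1.1299
  x_4 = (-10 - (-3)·1.0795 - (-3)·-1.1667 - (4)·1.1299) / (13) = -1.1370
Residual b − A·x = (-0.2299, -0.5049, 0.0991, -0.0002)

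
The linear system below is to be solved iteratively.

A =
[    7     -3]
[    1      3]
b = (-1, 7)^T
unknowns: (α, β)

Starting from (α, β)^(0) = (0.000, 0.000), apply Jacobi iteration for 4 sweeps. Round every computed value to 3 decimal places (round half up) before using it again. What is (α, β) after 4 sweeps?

Iteration 1:
  α = (-1 - (-3)·0.000) / (7) = -0.143
  β = (7 - (1)·0.000) / (3) = 2.333
Iteration 2:
  α = (-1 - (-3)·2.333) / (7) = 0.857
  β = (7 - (1)·-0.143) / (3) = 2.381
Iteration 3:
  α = (-1 - (-3)·2.381) / (7) = 0.878
  β = (7 - (1)·0.857) / (3) = 2.048
Iteration 4:
  α = (-1 - (-3)·2.048) / (7) = 0.735
  β = (7 - (1)·0.878) / (3) = 2.041

(0.735, 2.041)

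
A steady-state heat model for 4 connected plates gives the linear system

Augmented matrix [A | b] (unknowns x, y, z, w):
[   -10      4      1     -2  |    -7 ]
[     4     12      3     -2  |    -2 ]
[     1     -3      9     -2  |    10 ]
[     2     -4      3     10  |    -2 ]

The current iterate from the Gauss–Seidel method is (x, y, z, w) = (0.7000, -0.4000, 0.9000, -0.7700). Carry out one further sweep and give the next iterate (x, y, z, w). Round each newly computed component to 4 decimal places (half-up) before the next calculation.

One sweep:
  x = (-7 - (4)·-0.4000 - (1)·0.9000 - (-2)·-0.7700) / (-10) = 0.7840
  y = (-2 - (4)·0.7840 - (3)·0.9000 - (-2)·-0.7700) / (12) = -0.7813
  z = (10 - (1)·0.7840 - (-3)·-0.7813 - (-2)·-0.7700) / (9) = 0.5925
  w = (-2 - (2)·0.7840 - (-4)·-0.7813 - (3)·0.5925) / (10) = -0.8471

(0.7840, -0.7813, 0.5925, -0.8471)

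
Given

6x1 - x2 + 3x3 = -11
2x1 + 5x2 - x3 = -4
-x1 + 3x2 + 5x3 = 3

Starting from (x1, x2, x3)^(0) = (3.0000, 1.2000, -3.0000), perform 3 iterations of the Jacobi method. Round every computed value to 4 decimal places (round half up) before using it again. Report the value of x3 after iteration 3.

Iteration 1:
  x1 = (-11 - (-1)·1.2000 - (3)·-3.0000) / (6) = -0.1333
  x2 = (-4 - (2)·3.0000 - (-1)·-3.0000) / (5) = -2.6000
  x3 = (3 - (-1)·3.0000 - (3)·1.2000) / (5) = 0.4800
Iteration 2:
  x1 = (-11 - (-1)·-2.6000 - (3)·0.4800) / (6) = -2.5067
  x2 = (-4 - (2)·-0.1333 - (-1)·0.4800) / (5) = -0.6507
  x3 = (3 - (-1)·-0.1333 - (3)·-2.6000) / (5) = 2.1333
Iteration 3:
  x1 = (-11 - (-1)·-0.6507 - (3)·2.1333) / (6) = -3.0084
  x2 = (-4 - (2)·-2.5067 - (-1)·2.1333) / (5) = 0.6293
  x3 = (3 - (-1)·-2.5067 - (3)·-0.6507) / (5) = 0.4891

0.4891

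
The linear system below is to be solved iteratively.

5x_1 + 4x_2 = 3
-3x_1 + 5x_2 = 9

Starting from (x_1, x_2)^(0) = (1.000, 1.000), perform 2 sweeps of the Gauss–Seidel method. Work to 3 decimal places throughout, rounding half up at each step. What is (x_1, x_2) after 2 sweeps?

Iteration 1:
  x_1 = (3 - (4)·1.000) / (5) = -0.200
  x_2 = (9 - (-3)·-0.200) / (5) = 1.680
Iteration 2:
  x_1 = (3 - (4)·1.680) / (5) = -0.744
  x_2 = (9 - (-3)·-0.744) / (5) = 1.354

(-0.744, 1.354)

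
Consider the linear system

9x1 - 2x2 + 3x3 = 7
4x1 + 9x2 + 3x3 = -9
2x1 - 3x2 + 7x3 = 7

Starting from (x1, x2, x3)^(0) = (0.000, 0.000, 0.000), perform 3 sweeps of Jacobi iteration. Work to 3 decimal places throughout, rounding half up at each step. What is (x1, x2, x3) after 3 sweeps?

Iteration 1:
  x1 = (7 - (-2)·0.000 - (3)·0.000) / (9) = 0.778
  x2 = (-9 - (4)·0.000 - (3)·0.000) / (9) = -1.000
  x3 = (7 - (2)·0.000 - (-3)·0.000) / (7) = 1.000
Iteration 2:
  x1 = (7 - (-2)·-1.000 - (3)·1.000) / (9) = 0.222
  x2 = (-9 - (4)·0.778 - (3)·1.000) / (9) = -1.679
  x3 = (7 - (2)·0.778 - (-3)·-1.000) / (7) = 0.349
Iteration 3:
  x1 = (7 - (-2)·-1.679 - (3)·0.349) / (9) = 0.288
  x2 = (-9 - (4)·0.222 - (3)·0.349) / (9) = -1.215
  x3 = (7 - (2)·0.222 - (-3)·-1.679) / (7) = 0.217

(0.288, -1.215, 0.217)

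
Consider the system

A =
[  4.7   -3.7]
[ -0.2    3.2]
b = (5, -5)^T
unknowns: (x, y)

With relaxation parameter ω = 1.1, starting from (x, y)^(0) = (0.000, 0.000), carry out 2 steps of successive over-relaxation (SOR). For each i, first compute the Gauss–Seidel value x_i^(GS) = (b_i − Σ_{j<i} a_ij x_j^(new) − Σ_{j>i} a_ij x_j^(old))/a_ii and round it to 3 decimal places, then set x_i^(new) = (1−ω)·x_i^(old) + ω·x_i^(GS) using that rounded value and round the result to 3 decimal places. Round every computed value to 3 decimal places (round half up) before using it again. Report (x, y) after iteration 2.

Iteration 1:
  x: GS value = (5 - (-3.7)·0.000) / (4.7) = 1.064;  x ← (1−ω)·0.000 + ω·1.064 = 1.170
  y: GS value = (-5 - (-0.2)·1.170) / (3.2) = -1.489;  y ← (1−ω)·0.000 + ω·-1.489 = -1.638
Iteration 2:
  x: GS value = (5 - (-3.7)·-1.638) / (4.7) = -0.226;  x ← (1−ω)·1.170 + ω·-0.226 = -0.366
  y: GS value = (-5 - (-0.2)·-0.366) / (3.2) = -1.585;  y ← (1−ω)·-1.638 + ω·-1.585 = -1.580

(-0.366, -1.580)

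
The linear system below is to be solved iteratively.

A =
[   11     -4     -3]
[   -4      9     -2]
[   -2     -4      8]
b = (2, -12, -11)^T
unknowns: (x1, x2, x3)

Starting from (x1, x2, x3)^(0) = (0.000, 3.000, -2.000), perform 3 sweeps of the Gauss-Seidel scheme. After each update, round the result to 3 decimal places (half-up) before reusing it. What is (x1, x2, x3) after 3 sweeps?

Iteration 1:
  x1 = (2 - (-4)·3.000 - (-3)·-2.000) / (11) = 0.727
  x2 = (-12 - (-4)·0.727 - (-2)·-2.000) / (9) = -1.455
  x3 = (-11 - (-2)·0.727 - (-4)·-1.455) / (8) = -1.921
Iteration 2:
  x1 = (2 - (-4)·-1.455 - (-3)·-1.921) / (11) = -0.871
  x2 = (-12 - (-4)·-0.871 - (-2)·-1.921) / (9) = -2.147
  x3 = (-11 - (-2)·-0.871 - (-4)·-2.147) / (8) = -2.666
Iteration 3:
  x1 = (2 - (-4)·-2.147 - (-3)·-2.666) / (11) = -1.326
  x2 = (-12 - (-4)·-1.326 - (-2)·-2.666) / (9) = -2.515
  x3 = (-11 - (-2)·-1.326 - (-4)·-2.515) / (8) = -2.964

(-1.326, -2.515, -2.964)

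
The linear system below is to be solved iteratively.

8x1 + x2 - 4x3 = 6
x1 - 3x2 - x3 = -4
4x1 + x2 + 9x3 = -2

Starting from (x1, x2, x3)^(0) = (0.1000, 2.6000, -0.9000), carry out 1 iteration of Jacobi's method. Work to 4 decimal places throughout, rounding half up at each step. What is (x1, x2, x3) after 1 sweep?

Iteration 1:
  x1 = (6 - (1)·2.6000 - (-4)·-0.9000) / (8) = -0.0250
  x2 = (-4 - (1)·0.1000 - (-1)·-0.9000) / (-3) = 1.6667
  x3 = (-2 - (4)·0.1000 - (1)·2.6000) / (9) = -0.5556

(-0.0250, 1.6667, -0.5556)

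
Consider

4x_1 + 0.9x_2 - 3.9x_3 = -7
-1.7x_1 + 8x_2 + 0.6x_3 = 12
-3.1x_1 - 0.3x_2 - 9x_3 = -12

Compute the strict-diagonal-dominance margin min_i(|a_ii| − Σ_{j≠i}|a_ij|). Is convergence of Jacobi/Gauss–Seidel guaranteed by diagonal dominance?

row 1: |4| − (0.9+3.9) = -0.8
row 2: |8| − (1.7+0.6) = 5.7
row 3: |-9| − (3.1+0.3) = 5.6
minimum over rows = -0.8 → not strictly diagonally dominant

-0.8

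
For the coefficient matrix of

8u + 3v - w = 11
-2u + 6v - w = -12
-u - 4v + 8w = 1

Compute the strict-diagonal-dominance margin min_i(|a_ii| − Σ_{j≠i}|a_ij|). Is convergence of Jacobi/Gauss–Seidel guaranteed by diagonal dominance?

row 1: |8| − (3+1) = 4
row 2: |6| − (2+1) = 3
row 3: |8| − (1+4) = 3
minimum over rows = 3 → strictly diagonally dominant (convergence guaranteed)

3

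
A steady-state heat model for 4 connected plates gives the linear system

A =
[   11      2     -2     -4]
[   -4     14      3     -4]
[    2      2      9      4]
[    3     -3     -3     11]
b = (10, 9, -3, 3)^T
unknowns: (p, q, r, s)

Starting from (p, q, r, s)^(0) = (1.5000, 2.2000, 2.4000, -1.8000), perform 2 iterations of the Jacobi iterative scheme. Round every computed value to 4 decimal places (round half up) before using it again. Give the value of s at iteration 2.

0.1081

Iteration 1:
  p = (10 - (2)·2.2000 - (-2)·2.4000 - (-4)·-1.8000) / (11) = 0.2909
  q = (9 - (-4)·1.5000 - (3)·2.4000 - (-4)·-1.8000) / (14) = 0.0429
  r = (-3 - (2)·1.5000 - (2)·2.2000 - (4)·-1.8000) / (9) = -0.3556
  s = (3 - (3)·1.5000 - (-3)·2.2000 - (-3)·2.4000) / (11) = 1.1182
Iteration 2:
  p = (10 - (2)·0.0429 - (-2)·-0.3556 - (-4)·1.1182) / (11) = 1.2433
  q = (9 - (-4)·0.2909 - (3)·-0.3556 - (-4)·1.1182) / (14) = 1.1217
  r = (-3 - (2)·0.2909 - (2)·0.0429 - (4)·1.1182) / (9) = -0.9045
  s = (3 - (3)·0.2909 - (-3)·0.0429 - (-3)·-0.3556) / (11) = 0.1081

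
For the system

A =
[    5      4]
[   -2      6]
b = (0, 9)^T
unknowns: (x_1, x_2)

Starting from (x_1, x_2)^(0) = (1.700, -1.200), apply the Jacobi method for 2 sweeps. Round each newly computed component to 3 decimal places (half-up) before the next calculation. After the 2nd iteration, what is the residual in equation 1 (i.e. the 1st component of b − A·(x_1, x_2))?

0.990

Iteration 1:
  x_1 = (0 - (4)·-1.200) / (5) = 0.960
  x_2 = (9 - (-2)·1.700) / (6) = 2.067
Iteration 2:
  x_1 = (0 - (4)·2.067) / (5) = -1.654
  x_2 = (9 - (-2)·0.960) / (6) = 1.820
Residual b − A·x = (0.990, -5.228)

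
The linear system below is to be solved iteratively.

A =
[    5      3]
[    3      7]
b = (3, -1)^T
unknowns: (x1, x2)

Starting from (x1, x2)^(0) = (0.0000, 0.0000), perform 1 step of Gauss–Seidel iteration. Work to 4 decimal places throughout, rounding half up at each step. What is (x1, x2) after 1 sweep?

(0.6000, -0.4000)

Iteration 1:
  x1 = (3 - (3)·0.0000) / (5) = 0.6000
  x2 = (-1 - (3)·0.6000) / (7) = -0.4000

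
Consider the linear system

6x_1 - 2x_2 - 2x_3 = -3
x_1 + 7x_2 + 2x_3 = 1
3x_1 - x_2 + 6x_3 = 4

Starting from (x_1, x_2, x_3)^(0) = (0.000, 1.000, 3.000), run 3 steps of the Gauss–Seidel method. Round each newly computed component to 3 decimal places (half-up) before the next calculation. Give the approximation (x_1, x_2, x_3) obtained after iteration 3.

Iteration 1:
  x_1 = (-3 - (-2)·1.000 - (-2)·3.000) / (6) = 0.833
  x_2 = (1 - (1)·0.833 - (2)·3.000) / (7) = -0.833
  x_3 = (4 - (3)·0.833 - (-1)·-0.833) / (6) = 0.111
Iteration 2:
  x_1 = (-3 - (-2)·-0.833 - (-2)·0.111) / (6) = -0.741
  x_2 = (1 - (1)·-0.741 - (2)·0.111) / (7) = 0.217
  x_3 = (4 - (3)·-0.741 - (-1)·0.217) / (6) = 1.073
Iteration 3:
  x_1 = (-3 - (-2)·0.217 - (-2)·1.073) / (6) = -0.070
  x_2 = (1 - (1)·-0.070 - (2)·1.073) / (7) = -0.154
  x_3 = (4 - (3)·-0.070 - (-1)·-0.154) / (6) = 0.676

(-0.070, -0.154, 0.676)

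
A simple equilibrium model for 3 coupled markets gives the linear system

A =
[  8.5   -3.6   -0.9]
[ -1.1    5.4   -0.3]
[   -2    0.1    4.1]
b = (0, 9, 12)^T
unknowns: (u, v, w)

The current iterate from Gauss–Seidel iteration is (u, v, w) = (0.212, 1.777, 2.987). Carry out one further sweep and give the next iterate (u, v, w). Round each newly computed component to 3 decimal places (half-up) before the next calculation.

One sweep:
  u = (0 - (-3.6)·1.777 - (-0.9)·2.987) / (8.5) = 1.069
  v = (9 - (-1.1)·1.069 - (-0.3)·2.987) / (5.4) = 2.050
  w = (12 - (-2)·1.069 - (0.1)·2.050) / (4.1) = 3.398

(1.069, 2.050, 3.398)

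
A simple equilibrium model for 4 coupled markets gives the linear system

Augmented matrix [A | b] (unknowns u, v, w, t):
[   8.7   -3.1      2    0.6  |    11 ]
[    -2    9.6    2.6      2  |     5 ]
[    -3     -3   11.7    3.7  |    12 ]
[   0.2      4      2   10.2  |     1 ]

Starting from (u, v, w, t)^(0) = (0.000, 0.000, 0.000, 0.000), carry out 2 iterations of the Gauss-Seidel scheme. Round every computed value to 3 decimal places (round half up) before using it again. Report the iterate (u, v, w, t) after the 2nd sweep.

Iteration 1:
  u = (11 - (-3.1)·0.000 - (2)·0.000 - (0.6)·0.000) / (8.7) = 1.264
  v = (5 - (-2)·1.264 - (2.6)·0.000 - (2)·0.000) / (9.6) = 0.784
  w = (12 - (-3)·1.264 - (-3)·0.784 - (3.7)·0.000) / (11.7) = 1.551
  t = (1 - (0.2)·1.264 - (4)·0.784 - (2)·1.551) / (10.2) = -0.538
Iteration 2:
  u = (11 - (-3.1)·0.784 - (2)·1.551 - (0.6)·-0.538) / (8.7) = 1.224
  v = (5 - (-2)·1.224 - (2.6)·1.551 - (2)·-0.538) / (9.6) = 0.468
  w = (12 - (-3)·1.224 - (-3)·0.468 - (3.7)·-0.538) / (11.7) = 1.630
  t = (1 - (0.2)·1.224 - (4)·0.468 - (2)·1.630) / (10.2) = -0.429

(1.224, 0.468, 1.630, -0.429)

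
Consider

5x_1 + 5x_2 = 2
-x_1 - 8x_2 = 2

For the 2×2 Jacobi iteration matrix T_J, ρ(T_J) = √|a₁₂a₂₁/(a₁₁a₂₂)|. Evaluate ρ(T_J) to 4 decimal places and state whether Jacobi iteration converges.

0.3536

a₁₂a₂₁/(a₁₁a₂₂) = (5)·(-1) / ((5)·(-8)) = 0.125000
ρ = √|0.125000| = √0.125000 = 0.3536
ρ < 1, so Jacobi converges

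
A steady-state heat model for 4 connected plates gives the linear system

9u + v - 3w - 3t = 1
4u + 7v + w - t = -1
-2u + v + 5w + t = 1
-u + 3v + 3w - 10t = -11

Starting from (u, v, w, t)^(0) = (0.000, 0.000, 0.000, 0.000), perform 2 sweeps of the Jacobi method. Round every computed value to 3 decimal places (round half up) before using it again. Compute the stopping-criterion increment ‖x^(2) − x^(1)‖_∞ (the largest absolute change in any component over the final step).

Iteration 1:
  u = (1 - (1)·0.000 - (-3)·0.000 - (-3)·0.000) / (9) = 0.111
  v = (-1 - (4)·0.000 - (1)·0.000 - (-1)·0.000) / (7) = -0.143
  w = (1 - (-2)·0.000 - (1)·0.000 - (1)·0.000) / (5) = 0.200
  t = (-11 - (-1)·0.000 - (3)·0.000 - (3)·0.000) / (-10) = 1.100
Iteration 2:
  u = (1 - (1)·-0.143 - (-3)·0.200 - (-3)·1.100) / (9) = 0.560
  v = (-1 - (4)·0.111 - (1)·0.200 - (-1)·1.100) / (7) = -0.078
  w = (1 - (-2)·0.111 - (1)·-0.143 - (1)·1.100) / (5) = 0.053
  t = (-11 - (-1)·0.111 - (3)·-0.143 - (3)·0.200) / (-10) = 1.106
Change: (0.449, 0.065, -0.147, 0.006) → max |·| = 0.449

0.449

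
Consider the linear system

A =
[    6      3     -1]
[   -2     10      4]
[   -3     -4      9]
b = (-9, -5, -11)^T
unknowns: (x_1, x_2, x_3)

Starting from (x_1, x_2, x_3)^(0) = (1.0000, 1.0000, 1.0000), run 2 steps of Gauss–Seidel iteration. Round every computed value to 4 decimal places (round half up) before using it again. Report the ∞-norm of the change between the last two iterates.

1.4720

Iteration 1:
  x_1 = (-9 - (3)·1.0000 - (-1)·1.0000) / (6) = -1.8333
  x_2 = (-5 - (-2)·-1.8333 - (4)·1.0000) / (10) = -1.2667
  x_3 = (-11 - (-3)·-1.8333 - (-4)·-1.2667) / (9) = -2.3963
Iteration 2:
  x_1 = (-9 - (3)·-1.2667 - (-1)·-2.3963) / (6) = -1.2660
  x_2 = (-5 - (-2)·-1.2660 - (4)·-2.3963) / (10) = 0.2053
  x_3 = (-11 - (-3)·-1.2660 - (-4)·0.2053) / (9) = -1.5530
Change: (0.5673, 1.4720, 0.8433) → max |·| = 1.4720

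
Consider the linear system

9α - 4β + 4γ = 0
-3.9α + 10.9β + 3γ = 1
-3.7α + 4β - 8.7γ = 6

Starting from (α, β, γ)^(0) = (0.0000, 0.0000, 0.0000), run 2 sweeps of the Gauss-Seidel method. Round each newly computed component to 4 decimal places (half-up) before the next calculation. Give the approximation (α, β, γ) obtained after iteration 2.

Iteration 1:
  α = (0 - (-4)·0.0000 - (4)·0.0000) / (9) = 0.0000
  β = (1 - (-3.9)·0.0000 - (3)·0.0000) / (10.9) = 0.0917
  γ = (6 - (-3.7)·0.0000 - (4)·0.0917) / (-8.7) = -0.6475
Iteration 2:
  α = (0 - (-4)·0.0917 - (4)·-0.6475) / (9) = 0.3285
  β = (1 - (-3.9)·0.3285 - (3)·-0.6475) / (10.9) = 0.3875
  γ = (6 - (-3.7)·0.3285 - (4)·0.3875) / (-8.7) = -0.6512

(0.3285, 0.3875, -0.6512)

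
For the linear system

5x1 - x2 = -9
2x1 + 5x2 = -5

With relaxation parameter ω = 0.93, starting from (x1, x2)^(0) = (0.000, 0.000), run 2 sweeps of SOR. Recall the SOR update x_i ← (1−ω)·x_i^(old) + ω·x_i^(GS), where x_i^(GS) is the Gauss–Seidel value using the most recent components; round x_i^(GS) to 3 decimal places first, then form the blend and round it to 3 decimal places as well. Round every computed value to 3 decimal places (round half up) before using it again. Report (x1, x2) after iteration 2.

Iteration 1:
  x1: GS value = (-9 - (-1)·0.000) / (5) = -1.800;  x1 ← (1−ω)·0.000 + ω·-1.800 = -1.674
  x2: GS value = (-5 - (2)·-1.674) / (5) = -0.330;  x2 ← (1−ω)·0.000 + ω·-0.330 = -0.307
Iteration 2:
  x1: GS value = (-9 - (-1)·-0.307) / (5) = -1.861;  x1 ← (1−ω)·-1.674 + ω·-1.861 = -1.848
  x2: GS value = (-5 - (2)·-1.848) / (5) = -0.261;  x2 ← (1−ω)·-0.307 + ω·-0.261 = -0.264

(-1.848, -0.264)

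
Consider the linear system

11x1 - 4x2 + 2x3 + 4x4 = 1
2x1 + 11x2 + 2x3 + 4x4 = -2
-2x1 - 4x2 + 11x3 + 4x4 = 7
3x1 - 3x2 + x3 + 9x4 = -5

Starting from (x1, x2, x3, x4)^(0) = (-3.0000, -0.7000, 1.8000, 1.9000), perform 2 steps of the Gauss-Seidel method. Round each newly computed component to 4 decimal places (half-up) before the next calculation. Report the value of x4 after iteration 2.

-0.6181

Iteration 1:
  x1 = (1 - (-4)·-0.7000 - (2)·1.8000 - (4)·1.9000) / (11) = -1.1818
  x2 = (-2 - (2)·-1.1818 - (2)·1.8000 - (4)·1.9000) / (11) = -0.9851
  x3 = (7 - (-2)·-1.1818 - (-4)·-0.9851 - (4)·1.9000) / (11) = -0.6276
  x4 = (-5 - (3)·-1.1818 - (-3)·-0.9851 - (1)·-0.6276) / (9) = -0.4203
Iteration 2:
  x1 = (1 - (-4)·-0.9851 - (2)·-0.6276 - (4)·-0.4203) / (11) = -0.0004
  x2 = (-2 - (2)·-0.0004 - (2)·-0.6276 - (4)·-0.4203) / (11) = 0.0852
  x3 = (7 - (-2)·-0.0004 - (-4)·0.0852 - (4)·-0.4203) / (11) = 0.8201
  x4 = (-5 - (3)·-0.0004 - (-3)·0.0852 - (1)·0.8201) / (9) = -0.6181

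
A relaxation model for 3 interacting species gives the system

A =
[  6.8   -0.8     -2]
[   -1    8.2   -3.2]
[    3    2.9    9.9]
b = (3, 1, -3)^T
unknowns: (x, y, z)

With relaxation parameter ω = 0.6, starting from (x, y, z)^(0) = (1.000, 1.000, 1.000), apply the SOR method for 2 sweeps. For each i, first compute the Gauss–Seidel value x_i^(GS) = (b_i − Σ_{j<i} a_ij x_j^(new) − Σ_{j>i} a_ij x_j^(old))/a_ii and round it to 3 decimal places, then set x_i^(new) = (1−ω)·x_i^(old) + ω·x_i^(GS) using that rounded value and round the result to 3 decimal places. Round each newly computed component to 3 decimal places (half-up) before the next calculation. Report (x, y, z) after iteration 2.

Iteration 1:
  x: GS value = (3 - (-0.8)·1.000 - (-2)·1.000) / (6.8) = 0.853;  x ← (1−ω)·1.000 + ω·0.853 = 0.912
  y: GS value = (1 - (-1)·0.912 - (-3.2)·1.000) / (8.2) = 0.623;  y ← (1−ω)·1.000 + ω·0.623 = 0.774
  z: GS value = (-3 - (3)·0.912 - (2.9)·0.774) / (9.9) = -0.806;  z ← (1−ω)·1.000 + ω·-0.806 = -0.084
Iteration 2:
  x: GS value = (3 - (-0.8)·0.774 - (-2)·-0.084) / (6.8) = 0.508;  x ← (1−ω)·0.912 + ω·0.508 = 0.670
  y: GS value = (1 - (-1)·0.670 - (-3.2)·-0.084) / (8.2) = 0.171;  y ← (1−ω)·0.774 + ω·0.171 = 0.412
  z: GS value = (-3 - (3)·0.670 - (2.9)·0.412) / (9.9) = -0.627;  z ← (1−ω)·-0.084 + ω·-0.627 = -0.410

(0.670, 0.412, -0.410)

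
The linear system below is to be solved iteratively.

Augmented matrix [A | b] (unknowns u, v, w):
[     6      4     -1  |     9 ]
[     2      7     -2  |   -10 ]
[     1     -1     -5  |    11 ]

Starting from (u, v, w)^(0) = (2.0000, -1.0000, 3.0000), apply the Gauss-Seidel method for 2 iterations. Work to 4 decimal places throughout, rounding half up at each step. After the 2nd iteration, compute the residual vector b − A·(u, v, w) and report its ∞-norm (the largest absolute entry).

Iteration 1:
  u = (9 - (4)·-1.0000 - (-1)·3.0000) / (6) = 2.6667
  v = (-10 - (2)·2.6667 - (-2)·3.0000) / (7) = -1.3333
  w = (11 - (1)·2.6667 - (-1)·-1.3333) / (-5) = -1.4000
Iteration 2:
  u = (9 - (4)·-1.3333 - (-1)·-1.4000) / (6) = 2.1555
  v = (-10 - (2)·2.1555 - (-2)·-1.4000) / (7) = -2.4444
  w = (11 - (1)·2.1555 - (-1)·-2.4444) / (-5) = -1.2800
Residual b − A·x = (4.5646, 0.2398, 0.0001); ∞-norm = 4.5646

4.5646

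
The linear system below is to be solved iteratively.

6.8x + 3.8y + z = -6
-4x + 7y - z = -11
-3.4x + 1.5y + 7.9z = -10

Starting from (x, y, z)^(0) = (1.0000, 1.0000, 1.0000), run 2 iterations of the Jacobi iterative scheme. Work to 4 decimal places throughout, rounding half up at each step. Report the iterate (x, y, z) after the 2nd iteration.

Iteration 1:
  x = (-6 - (3.8)·1.0000 - (1)·1.0000) / (6.8) = -1.5882
  y = (-11 - (-4)·1.0000 - (-1)·1.0000) / (7) = -0.8571
  z = (-10 - (-3.4)·1.0000 - (1.5)·1.0000) / (7.9) = -1.0253
Iteration 2:
  x = (-6 - (3.8)·-0.8571 - (1)·-1.0253) / (6.8) = -0.2526
  y = (-11 - (-4)·-1.5882 - (-1)·-1.0253) / (7) = -2.6254
  z = (-10 - (-3.4)·-1.5882 - (1.5)·-0.8571) / (7.9) = -1.7866

(-0.2526, -2.6254, -1.7866)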